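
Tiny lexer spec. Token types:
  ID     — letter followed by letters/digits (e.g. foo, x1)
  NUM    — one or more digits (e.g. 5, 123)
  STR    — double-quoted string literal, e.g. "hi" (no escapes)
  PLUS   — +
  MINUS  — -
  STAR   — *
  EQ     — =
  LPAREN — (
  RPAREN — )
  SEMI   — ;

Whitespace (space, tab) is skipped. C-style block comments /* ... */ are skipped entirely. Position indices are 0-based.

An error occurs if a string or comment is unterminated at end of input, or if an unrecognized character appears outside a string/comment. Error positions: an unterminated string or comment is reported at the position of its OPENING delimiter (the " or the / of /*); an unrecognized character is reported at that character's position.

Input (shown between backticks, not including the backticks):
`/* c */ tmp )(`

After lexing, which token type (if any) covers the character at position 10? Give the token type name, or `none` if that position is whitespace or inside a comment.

Answer: ID

Derivation:
pos=0: enter COMMENT mode (saw '/*')
exit COMMENT mode (now at pos=7)
pos=8: emit ID 'tmp' (now at pos=11)
pos=12: emit RPAREN ')'
pos=13: emit LPAREN '('
DONE. 3 tokens: [ID, RPAREN, LPAREN]
Position 10: char is 'p' -> ID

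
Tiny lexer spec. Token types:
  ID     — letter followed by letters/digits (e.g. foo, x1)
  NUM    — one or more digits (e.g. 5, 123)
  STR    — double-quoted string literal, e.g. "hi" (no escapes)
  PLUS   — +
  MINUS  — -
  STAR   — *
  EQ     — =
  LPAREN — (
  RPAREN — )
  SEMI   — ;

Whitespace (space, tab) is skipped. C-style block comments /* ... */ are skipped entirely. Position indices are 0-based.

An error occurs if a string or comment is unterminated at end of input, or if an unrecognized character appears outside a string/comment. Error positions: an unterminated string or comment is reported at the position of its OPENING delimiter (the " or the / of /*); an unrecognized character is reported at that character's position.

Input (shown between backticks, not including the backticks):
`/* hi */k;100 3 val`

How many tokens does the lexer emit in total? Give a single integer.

pos=0: enter COMMENT mode (saw '/*')
exit COMMENT mode (now at pos=8)
pos=8: emit ID 'k' (now at pos=9)
pos=9: emit SEMI ';'
pos=10: emit NUM '100' (now at pos=13)
pos=14: emit NUM '3' (now at pos=15)
pos=16: emit ID 'val' (now at pos=19)
DONE. 5 tokens: [ID, SEMI, NUM, NUM, ID]

Answer: 5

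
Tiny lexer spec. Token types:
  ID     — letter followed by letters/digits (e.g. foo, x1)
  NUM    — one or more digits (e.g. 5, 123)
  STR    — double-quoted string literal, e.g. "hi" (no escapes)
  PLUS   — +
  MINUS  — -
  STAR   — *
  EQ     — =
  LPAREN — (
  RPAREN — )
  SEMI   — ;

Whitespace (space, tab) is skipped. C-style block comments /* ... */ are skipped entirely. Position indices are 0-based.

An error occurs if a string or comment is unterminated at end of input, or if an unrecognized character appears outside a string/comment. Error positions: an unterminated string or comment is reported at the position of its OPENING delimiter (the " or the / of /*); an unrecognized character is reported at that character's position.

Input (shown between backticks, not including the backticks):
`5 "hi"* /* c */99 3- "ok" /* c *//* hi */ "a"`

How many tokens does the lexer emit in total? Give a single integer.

Answer: 8

Derivation:
pos=0: emit NUM '5' (now at pos=1)
pos=2: enter STRING mode
pos=2: emit STR "hi" (now at pos=6)
pos=6: emit STAR '*'
pos=8: enter COMMENT mode (saw '/*')
exit COMMENT mode (now at pos=15)
pos=15: emit NUM '99' (now at pos=17)
pos=18: emit NUM '3' (now at pos=19)
pos=19: emit MINUS '-'
pos=21: enter STRING mode
pos=21: emit STR "ok" (now at pos=25)
pos=26: enter COMMENT mode (saw '/*')
exit COMMENT mode (now at pos=33)
pos=33: enter COMMENT mode (saw '/*')
exit COMMENT mode (now at pos=41)
pos=42: enter STRING mode
pos=42: emit STR "a" (now at pos=45)
DONE. 8 tokens: [NUM, STR, STAR, NUM, NUM, MINUS, STR, STR]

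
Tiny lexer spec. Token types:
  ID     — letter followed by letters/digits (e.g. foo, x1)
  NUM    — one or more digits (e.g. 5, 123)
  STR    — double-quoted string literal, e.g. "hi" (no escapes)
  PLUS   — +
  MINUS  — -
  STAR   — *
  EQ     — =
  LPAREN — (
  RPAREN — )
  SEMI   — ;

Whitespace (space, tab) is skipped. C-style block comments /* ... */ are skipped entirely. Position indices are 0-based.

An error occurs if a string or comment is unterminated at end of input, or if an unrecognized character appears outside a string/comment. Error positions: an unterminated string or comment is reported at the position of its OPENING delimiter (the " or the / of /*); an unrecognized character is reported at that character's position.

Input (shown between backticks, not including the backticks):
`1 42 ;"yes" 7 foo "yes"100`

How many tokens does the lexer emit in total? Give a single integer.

pos=0: emit NUM '1' (now at pos=1)
pos=2: emit NUM '42' (now at pos=4)
pos=5: emit SEMI ';'
pos=6: enter STRING mode
pos=6: emit STR "yes" (now at pos=11)
pos=12: emit NUM '7' (now at pos=13)
pos=14: emit ID 'foo' (now at pos=17)
pos=18: enter STRING mode
pos=18: emit STR "yes" (now at pos=23)
pos=23: emit NUM '100' (now at pos=26)
DONE. 8 tokens: [NUM, NUM, SEMI, STR, NUM, ID, STR, NUM]

Answer: 8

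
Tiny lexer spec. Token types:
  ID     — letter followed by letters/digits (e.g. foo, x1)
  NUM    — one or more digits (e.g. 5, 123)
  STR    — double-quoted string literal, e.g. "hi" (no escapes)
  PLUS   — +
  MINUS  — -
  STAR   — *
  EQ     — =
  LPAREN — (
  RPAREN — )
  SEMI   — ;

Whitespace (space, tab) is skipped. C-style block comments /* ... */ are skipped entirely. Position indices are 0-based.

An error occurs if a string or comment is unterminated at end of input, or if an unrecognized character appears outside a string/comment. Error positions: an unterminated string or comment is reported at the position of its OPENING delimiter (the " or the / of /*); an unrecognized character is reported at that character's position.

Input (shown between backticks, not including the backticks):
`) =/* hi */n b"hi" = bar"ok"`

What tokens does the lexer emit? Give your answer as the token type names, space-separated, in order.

pos=0: emit RPAREN ')'
pos=2: emit EQ '='
pos=3: enter COMMENT mode (saw '/*')
exit COMMENT mode (now at pos=11)
pos=11: emit ID 'n' (now at pos=12)
pos=13: emit ID 'b' (now at pos=14)
pos=14: enter STRING mode
pos=14: emit STR "hi" (now at pos=18)
pos=19: emit EQ '='
pos=21: emit ID 'bar' (now at pos=24)
pos=24: enter STRING mode
pos=24: emit STR "ok" (now at pos=28)
DONE. 8 tokens: [RPAREN, EQ, ID, ID, STR, EQ, ID, STR]

Answer: RPAREN EQ ID ID STR EQ ID STR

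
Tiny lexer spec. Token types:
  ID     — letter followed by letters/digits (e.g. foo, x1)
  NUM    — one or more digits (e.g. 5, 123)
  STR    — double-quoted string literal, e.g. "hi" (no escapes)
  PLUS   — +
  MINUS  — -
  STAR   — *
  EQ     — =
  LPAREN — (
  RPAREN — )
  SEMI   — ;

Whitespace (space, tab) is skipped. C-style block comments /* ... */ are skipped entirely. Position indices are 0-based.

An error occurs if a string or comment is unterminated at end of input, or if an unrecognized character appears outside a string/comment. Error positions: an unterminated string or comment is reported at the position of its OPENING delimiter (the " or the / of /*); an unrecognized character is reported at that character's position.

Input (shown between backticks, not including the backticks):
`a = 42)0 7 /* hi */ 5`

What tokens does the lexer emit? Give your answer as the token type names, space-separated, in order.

Answer: ID EQ NUM RPAREN NUM NUM NUM

Derivation:
pos=0: emit ID 'a' (now at pos=1)
pos=2: emit EQ '='
pos=4: emit NUM '42' (now at pos=6)
pos=6: emit RPAREN ')'
pos=7: emit NUM '0' (now at pos=8)
pos=9: emit NUM '7' (now at pos=10)
pos=11: enter COMMENT mode (saw '/*')
exit COMMENT mode (now at pos=19)
pos=20: emit NUM '5' (now at pos=21)
DONE. 7 tokens: [ID, EQ, NUM, RPAREN, NUM, NUM, NUM]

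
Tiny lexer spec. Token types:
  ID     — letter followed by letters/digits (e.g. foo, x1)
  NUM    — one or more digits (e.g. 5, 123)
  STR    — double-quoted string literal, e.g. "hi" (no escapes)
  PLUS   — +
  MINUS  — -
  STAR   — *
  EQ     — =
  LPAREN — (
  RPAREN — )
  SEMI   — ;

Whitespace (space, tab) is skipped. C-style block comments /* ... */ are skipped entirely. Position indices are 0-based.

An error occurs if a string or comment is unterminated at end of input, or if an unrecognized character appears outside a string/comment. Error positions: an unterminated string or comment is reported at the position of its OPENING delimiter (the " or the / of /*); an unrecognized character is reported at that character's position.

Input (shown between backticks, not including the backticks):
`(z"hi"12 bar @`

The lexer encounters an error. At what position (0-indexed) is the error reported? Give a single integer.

Answer: 13

Derivation:
pos=0: emit LPAREN '('
pos=1: emit ID 'z' (now at pos=2)
pos=2: enter STRING mode
pos=2: emit STR "hi" (now at pos=6)
pos=6: emit NUM '12' (now at pos=8)
pos=9: emit ID 'bar' (now at pos=12)
pos=13: ERROR — unrecognized char '@'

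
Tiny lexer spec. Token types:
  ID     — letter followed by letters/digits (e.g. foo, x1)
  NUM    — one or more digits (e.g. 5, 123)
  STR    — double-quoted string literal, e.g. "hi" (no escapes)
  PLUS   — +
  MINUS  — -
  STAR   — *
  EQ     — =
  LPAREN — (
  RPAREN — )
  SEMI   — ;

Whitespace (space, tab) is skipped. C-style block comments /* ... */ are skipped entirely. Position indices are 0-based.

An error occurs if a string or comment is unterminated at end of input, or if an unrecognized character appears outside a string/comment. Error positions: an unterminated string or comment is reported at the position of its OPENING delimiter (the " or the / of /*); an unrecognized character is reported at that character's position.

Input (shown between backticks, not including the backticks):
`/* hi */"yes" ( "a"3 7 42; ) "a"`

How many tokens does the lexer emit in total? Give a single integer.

Answer: 9

Derivation:
pos=0: enter COMMENT mode (saw '/*')
exit COMMENT mode (now at pos=8)
pos=8: enter STRING mode
pos=8: emit STR "yes" (now at pos=13)
pos=14: emit LPAREN '('
pos=16: enter STRING mode
pos=16: emit STR "a" (now at pos=19)
pos=19: emit NUM '3' (now at pos=20)
pos=21: emit NUM '7' (now at pos=22)
pos=23: emit NUM '42' (now at pos=25)
pos=25: emit SEMI ';'
pos=27: emit RPAREN ')'
pos=29: enter STRING mode
pos=29: emit STR "a" (now at pos=32)
DONE. 9 tokens: [STR, LPAREN, STR, NUM, NUM, NUM, SEMI, RPAREN, STR]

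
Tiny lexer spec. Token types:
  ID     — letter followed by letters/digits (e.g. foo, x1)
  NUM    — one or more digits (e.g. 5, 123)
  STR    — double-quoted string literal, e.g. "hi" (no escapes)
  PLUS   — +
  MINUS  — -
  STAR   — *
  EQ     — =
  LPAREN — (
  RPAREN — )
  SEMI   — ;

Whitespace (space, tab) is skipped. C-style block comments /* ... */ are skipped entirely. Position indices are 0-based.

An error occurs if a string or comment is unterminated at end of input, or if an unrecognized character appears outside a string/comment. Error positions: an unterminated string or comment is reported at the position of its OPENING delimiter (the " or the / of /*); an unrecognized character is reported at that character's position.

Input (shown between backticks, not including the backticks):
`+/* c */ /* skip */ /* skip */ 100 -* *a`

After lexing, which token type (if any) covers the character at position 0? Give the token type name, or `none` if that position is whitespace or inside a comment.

pos=0: emit PLUS '+'
pos=1: enter COMMENT mode (saw '/*')
exit COMMENT mode (now at pos=8)
pos=9: enter COMMENT mode (saw '/*')
exit COMMENT mode (now at pos=19)
pos=20: enter COMMENT mode (saw '/*')
exit COMMENT mode (now at pos=30)
pos=31: emit NUM '100' (now at pos=34)
pos=35: emit MINUS '-'
pos=36: emit STAR '*'
pos=38: emit STAR '*'
pos=39: emit ID 'a' (now at pos=40)
DONE. 6 tokens: [PLUS, NUM, MINUS, STAR, STAR, ID]
Position 0: char is '+' -> PLUS

Answer: PLUS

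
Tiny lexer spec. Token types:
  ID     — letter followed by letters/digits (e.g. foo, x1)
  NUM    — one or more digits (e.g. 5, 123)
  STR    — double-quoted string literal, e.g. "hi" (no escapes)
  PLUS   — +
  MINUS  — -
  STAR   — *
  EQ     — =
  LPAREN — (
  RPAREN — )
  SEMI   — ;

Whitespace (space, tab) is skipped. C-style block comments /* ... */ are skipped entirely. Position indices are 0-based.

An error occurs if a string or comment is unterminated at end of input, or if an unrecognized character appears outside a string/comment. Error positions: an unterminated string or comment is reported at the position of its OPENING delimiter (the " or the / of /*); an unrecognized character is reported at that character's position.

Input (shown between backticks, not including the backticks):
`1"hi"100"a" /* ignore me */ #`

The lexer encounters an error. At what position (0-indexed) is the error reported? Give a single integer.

Answer: 28

Derivation:
pos=0: emit NUM '1' (now at pos=1)
pos=1: enter STRING mode
pos=1: emit STR "hi" (now at pos=5)
pos=5: emit NUM '100' (now at pos=8)
pos=8: enter STRING mode
pos=8: emit STR "a" (now at pos=11)
pos=12: enter COMMENT mode (saw '/*')
exit COMMENT mode (now at pos=27)
pos=28: ERROR — unrecognized char '#'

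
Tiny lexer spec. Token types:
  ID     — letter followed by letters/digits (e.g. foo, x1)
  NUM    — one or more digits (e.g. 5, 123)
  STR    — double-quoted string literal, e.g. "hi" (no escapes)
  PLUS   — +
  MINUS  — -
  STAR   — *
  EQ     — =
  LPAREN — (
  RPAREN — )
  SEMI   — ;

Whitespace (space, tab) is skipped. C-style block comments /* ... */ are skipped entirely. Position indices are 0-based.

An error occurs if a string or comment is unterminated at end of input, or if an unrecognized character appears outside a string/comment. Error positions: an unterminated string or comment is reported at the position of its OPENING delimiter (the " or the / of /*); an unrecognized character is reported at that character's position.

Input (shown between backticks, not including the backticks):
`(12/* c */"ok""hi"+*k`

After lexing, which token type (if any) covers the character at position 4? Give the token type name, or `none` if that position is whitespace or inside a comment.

pos=0: emit LPAREN '('
pos=1: emit NUM '12' (now at pos=3)
pos=3: enter COMMENT mode (saw '/*')
exit COMMENT mode (now at pos=10)
pos=10: enter STRING mode
pos=10: emit STR "ok" (now at pos=14)
pos=14: enter STRING mode
pos=14: emit STR "hi" (now at pos=18)
pos=18: emit PLUS '+'
pos=19: emit STAR '*'
pos=20: emit ID 'k' (now at pos=21)
DONE. 7 tokens: [LPAREN, NUM, STR, STR, PLUS, STAR, ID]
Position 4: char is '*' -> none

Answer: none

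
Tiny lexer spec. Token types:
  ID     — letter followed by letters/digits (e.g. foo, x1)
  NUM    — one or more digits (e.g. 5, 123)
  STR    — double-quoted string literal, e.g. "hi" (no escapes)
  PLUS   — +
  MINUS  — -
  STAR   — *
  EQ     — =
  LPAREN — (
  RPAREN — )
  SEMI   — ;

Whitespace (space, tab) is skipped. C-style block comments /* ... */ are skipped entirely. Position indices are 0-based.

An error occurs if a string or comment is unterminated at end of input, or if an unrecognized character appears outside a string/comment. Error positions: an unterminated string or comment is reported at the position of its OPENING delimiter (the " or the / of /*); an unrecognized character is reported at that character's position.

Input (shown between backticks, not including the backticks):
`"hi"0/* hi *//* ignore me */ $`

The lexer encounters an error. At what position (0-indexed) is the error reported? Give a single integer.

Answer: 29

Derivation:
pos=0: enter STRING mode
pos=0: emit STR "hi" (now at pos=4)
pos=4: emit NUM '0' (now at pos=5)
pos=5: enter COMMENT mode (saw '/*')
exit COMMENT mode (now at pos=13)
pos=13: enter COMMENT mode (saw '/*')
exit COMMENT mode (now at pos=28)
pos=29: ERROR — unrecognized char '$'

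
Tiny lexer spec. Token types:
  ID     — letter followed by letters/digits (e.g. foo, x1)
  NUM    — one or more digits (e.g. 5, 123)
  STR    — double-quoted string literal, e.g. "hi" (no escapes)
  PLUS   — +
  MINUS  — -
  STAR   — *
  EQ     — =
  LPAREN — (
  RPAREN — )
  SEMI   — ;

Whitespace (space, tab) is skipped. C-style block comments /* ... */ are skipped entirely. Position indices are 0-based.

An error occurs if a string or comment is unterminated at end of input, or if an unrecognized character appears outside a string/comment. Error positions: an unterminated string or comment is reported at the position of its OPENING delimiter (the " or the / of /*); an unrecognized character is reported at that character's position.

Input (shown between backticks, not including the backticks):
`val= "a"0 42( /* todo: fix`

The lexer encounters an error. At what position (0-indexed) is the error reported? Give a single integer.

Answer: 14

Derivation:
pos=0: emit ID 'val' (now at pos=3)
pos=3: emit EQ '='
pos=5: enter STRING mode
pos=5: emit STR "a" (now at pos=8)
pos=8: emit NUM '0' (now at pos=9)
pos=10: emit NUM '42' (now at pos=12)
pos=12: emit LPAREN '('
pos=14: enter COMMENT mode (saw '/*')
pos=14: ERROR — unterminated comment (reached EOF)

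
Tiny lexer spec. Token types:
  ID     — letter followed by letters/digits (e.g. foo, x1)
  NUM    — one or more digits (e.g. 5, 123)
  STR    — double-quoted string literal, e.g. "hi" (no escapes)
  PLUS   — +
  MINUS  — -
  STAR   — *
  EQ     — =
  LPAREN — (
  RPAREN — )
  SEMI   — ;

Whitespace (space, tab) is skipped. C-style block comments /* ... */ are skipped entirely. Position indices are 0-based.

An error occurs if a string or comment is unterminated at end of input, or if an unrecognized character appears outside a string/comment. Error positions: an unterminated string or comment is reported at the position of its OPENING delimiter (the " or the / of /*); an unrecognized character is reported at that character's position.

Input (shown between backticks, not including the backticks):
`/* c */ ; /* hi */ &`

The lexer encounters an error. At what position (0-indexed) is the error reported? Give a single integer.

pos=0: enter COMMENT mode (saw '/*')
exit COMMENT mode (now at pos=7)
pos=8: emit SEMI ';'
pos=10: enter COMMENT mode (saw '/*')
exit COMMENT mode (now at pos=18)
pos=19: ERROR — unrecognized char '&'

Answer: 19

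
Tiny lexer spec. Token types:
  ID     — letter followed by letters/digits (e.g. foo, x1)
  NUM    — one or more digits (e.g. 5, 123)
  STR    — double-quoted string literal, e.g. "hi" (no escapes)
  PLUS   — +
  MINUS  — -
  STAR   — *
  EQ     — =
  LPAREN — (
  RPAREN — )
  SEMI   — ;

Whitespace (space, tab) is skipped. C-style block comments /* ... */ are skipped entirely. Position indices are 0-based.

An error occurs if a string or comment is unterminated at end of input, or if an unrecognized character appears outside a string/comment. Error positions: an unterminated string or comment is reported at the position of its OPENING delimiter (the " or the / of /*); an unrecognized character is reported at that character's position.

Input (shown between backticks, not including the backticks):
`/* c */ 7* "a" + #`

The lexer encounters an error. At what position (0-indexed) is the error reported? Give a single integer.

pos=0: enter COMMENT mode (saw '/*')
exit COMMENT mode (now at pos=7)
pos=8: emit NUM '7' (now at pos=9)
pos=9: emit STAR '*'
pos=11: enter STRING mode
pos=11: emit STR "a" (now at pos=14)
pos=15: emit PLUS '+'
pos=17: ERROR — unrecognized char '#'

Answer: 17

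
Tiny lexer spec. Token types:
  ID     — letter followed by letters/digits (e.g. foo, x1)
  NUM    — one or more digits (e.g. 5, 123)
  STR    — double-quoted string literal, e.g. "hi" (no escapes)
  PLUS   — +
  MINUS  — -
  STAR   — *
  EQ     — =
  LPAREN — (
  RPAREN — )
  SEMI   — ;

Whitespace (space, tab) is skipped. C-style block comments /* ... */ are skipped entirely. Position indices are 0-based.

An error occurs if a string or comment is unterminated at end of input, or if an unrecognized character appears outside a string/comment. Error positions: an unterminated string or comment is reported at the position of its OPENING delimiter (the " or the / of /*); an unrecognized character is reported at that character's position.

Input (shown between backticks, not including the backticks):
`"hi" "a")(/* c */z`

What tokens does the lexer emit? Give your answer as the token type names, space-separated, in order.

pos=0: enter STRING mode
pos=0: emit STR "hi" (now at pos=4)
pos=5: enter STRING mode
pos=5: emit STR "a" (now at pos=8)
pos=8: emit RPAREN ')'
pos=9: emit LPAREN '('
pos=10: enter COMMENT mode (saw '/*')
exit COMMENT mode (now at pos=17)
pos=17: emit ID 'z' (now at pos=18)
DONE. 5 tokens: [STR, STR, RPAREN, LPAREN, ID]

Answer: STR STR RPAREN LPAREN ID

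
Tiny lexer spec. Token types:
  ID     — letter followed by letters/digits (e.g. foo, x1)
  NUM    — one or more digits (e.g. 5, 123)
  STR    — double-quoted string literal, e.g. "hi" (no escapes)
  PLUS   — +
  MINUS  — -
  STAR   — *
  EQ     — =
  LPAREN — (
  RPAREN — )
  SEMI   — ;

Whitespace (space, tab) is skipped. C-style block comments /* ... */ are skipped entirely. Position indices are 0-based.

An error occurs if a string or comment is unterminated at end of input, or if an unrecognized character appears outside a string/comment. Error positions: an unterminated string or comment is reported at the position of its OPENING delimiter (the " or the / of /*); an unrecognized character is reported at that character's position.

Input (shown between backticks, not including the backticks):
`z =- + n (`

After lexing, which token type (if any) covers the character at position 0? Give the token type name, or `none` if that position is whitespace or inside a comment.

pos=0: emit ID 'z' (now at pos=1)
pos=2: emit EQ '='
pos=3: emit MINUS '-'
pos=5: emit PLUS '+'
pos=7: emit ID 'n' (now at pos=8)
pos=9: emit LPAREN '('
DONE. 6 tokens: [ID, EQ, MINUS, PLUS, ID, LPAREN]
Position 0: char is 'z' -> ID

Answer: ID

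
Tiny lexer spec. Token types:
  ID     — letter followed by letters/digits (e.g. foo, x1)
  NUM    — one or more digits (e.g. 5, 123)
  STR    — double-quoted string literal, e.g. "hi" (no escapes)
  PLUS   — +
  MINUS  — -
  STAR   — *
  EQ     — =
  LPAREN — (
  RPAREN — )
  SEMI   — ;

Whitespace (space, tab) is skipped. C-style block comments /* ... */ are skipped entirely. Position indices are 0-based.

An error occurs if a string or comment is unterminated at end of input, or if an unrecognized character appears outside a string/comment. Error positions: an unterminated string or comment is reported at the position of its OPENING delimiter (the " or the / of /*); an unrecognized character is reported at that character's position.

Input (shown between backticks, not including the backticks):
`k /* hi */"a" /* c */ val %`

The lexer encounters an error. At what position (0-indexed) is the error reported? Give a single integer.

pos=0: emit ID 'k' (now at pos=1)
pos=2: enter COMMENT mode (saw '/*')
exit COMMENT mode (now at pos=10)
pos=10: enter STRING mode
pos=10: emit STR "a" (now at pos=13)
pos=14: enter COMMENT mode (saw '/*')
exit COMMENT mode (now at pos=21)
pos=22: emit ID 'val' (now at pos=25)
pos=26: ERROR — unrecognized char '%'

Answer: 26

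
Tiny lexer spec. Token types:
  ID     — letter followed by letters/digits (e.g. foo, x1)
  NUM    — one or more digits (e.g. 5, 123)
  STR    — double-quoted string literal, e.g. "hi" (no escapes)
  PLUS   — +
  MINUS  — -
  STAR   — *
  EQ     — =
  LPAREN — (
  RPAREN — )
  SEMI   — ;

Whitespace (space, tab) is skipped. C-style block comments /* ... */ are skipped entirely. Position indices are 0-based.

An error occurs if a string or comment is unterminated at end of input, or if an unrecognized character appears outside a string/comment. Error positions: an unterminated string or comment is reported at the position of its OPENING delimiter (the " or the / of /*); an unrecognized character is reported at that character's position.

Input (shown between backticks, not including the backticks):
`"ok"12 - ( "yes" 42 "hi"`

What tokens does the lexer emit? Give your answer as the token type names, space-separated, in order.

Answer: STR NUM MINUS LPAREN STR NUM STR

Derivation:
pos=0: enter STRING mode
pos=0: emit STR "ok" (now at pos=4)
pos=4: emit NUM '12' (now at pos=6)
pos=7: emit MINUS '-'
pos=9: emit LPAREN '('
pos=11: enter STRING mode
pos=11: emit STR "yes" (now at pos=16)
pos=17: emit NUM '42' (now at pos=19)
pos=20: enter STRING mode
pos=20: emit STR "hi" (now at pos=24)
DONE. 7 tokens: [STR, NUM, MINUS, LPAREN, STR, NUM, STR]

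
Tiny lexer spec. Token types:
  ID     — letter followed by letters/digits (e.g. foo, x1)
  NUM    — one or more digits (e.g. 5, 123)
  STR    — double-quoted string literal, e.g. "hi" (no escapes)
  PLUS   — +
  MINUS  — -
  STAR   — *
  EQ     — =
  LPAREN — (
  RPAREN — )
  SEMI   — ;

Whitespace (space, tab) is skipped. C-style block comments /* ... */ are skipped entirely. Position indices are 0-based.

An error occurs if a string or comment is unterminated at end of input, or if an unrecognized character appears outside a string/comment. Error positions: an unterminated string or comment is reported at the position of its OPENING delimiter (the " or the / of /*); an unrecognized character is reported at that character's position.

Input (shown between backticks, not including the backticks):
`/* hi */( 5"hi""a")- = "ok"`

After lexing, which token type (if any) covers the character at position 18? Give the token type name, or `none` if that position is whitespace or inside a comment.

Answer: RPAREN

Derivation:
pos=0: enter COMMENT mode (saw '/*')
exit COMMENT mode (now at pos=8)
pos=8: emit LPAREN '('
pos=10: emit NUM '5' (now at pos=11)
pos=11: enter STRING mode
pos=11: emit STR "hi" (now at pos=15)
pos=15: enter STRING mode
pos=15: emit STR "a" (now at pos=18)
pos=18: emit RPAREN ')'
pos=19: emit MINUS '-'
pos=21: emit EQ '='
pos=23: enter STRING mode
pos=23: emit STR "ok" (now at pos=27)
DONE. 8 tokens: [LPAREN, NUM, STR, STR, RPAREN, MINUS, EQ, STR]
Position 18: char is ')' -> RPAREN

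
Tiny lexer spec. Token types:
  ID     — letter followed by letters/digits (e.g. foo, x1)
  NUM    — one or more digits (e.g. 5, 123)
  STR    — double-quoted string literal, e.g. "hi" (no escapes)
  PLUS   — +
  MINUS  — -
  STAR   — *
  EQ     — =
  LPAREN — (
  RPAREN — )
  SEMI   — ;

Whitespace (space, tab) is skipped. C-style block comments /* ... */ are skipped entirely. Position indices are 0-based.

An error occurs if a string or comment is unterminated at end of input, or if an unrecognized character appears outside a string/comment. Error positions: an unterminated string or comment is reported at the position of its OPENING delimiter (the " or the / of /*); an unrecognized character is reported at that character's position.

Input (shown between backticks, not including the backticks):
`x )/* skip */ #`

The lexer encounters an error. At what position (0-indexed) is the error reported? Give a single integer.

Answer: 14

Derivation:
pos=0: emit ID 'x' (now at pos=1)
pos=2: emit RPAREN ')'
pos=3: enter COMMENT mode (saw '/*')
exit COMMENT mode (now at pos=13)
pos=14: ERROR — unrecognized char '#'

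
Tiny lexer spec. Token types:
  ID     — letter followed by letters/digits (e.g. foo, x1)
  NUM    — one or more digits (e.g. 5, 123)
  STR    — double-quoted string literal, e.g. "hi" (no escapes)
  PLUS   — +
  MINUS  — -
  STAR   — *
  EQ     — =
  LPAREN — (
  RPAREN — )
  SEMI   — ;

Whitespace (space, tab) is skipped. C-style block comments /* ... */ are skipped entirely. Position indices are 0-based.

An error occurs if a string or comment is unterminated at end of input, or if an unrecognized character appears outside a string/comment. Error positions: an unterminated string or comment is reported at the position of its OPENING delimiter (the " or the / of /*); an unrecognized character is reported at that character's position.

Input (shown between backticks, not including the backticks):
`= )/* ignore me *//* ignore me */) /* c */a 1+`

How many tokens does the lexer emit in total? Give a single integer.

pos=0: emit EQ '='
pos=2: emit RPAREN ')'
pos=3: enter COMMENT mode (saw '/*')
exit COMMENT mode (now at pos=18)
pos=18: enter COMMENT mode (saw '/*')
exit COMMENT mode (now at pos=33)
pos=33: emit RPAREN ')'
pos=35: enter COMMENT mode (saw '/*')
exit COMMENT mode (now at pos=42)
pos=42: emit ID 'a' (now at pos=43)
pos=44: emit NUM '1' (now at pos=45)
pos=45: emit PLUS '+'
DONE. 6 tokens: [EQ, RPAREN, RPAREN, ID, NUM, PLUS]

Answer: 6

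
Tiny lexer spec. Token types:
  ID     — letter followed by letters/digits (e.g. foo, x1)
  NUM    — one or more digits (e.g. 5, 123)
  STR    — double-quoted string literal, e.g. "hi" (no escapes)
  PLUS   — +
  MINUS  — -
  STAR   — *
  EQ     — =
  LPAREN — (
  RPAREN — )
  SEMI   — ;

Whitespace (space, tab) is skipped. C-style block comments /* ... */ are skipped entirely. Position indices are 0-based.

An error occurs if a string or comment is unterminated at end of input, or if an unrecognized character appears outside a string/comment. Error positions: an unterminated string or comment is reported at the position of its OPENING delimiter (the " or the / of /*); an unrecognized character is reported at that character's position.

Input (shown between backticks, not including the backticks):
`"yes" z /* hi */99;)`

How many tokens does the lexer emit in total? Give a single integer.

pos=0: enter STRING mode
pos=0: emit STR "yes" (now at pos=5)
pos=6: emit ID 'z' (now at pos=7)
pos=8: enter COMMENT mode (saw '/*')
exit COMMENT mode (now at pos=16)
pos=16: emit NUM '99' (now at pos=18)
pos=18: emit SEMI ';'
pos=19: emit RPAREN ')'
DONE. 5 tokens: [STR, ID, NUM, SEMI, RPAREN]

Answer: 5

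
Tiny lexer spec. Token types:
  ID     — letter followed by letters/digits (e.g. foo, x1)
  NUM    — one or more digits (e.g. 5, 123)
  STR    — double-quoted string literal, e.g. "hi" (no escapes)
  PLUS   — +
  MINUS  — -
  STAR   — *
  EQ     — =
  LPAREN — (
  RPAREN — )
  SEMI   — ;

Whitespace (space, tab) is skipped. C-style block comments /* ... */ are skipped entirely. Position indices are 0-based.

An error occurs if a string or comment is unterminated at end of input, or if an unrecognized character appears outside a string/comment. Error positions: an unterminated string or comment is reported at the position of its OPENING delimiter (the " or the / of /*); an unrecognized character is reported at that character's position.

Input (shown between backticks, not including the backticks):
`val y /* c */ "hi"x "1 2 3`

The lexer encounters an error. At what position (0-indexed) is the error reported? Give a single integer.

Answer: 20

Derivation:
pos=0: emit ID 'val' (now at pos=3)
pos=4: emit ID 'y' (now at pos=5)
pos=6: enter COMMENT mode (saw '/*')
exit COMMENT mode (now at pos=13)
pos=14: enter STRING mode
pos=14: emit STR "hi" (now at pos=18)
pos=18: emit ID 'x' (now at pos=19)
pos=20: enter STRING mode
pos=20: ERROR — unterminated string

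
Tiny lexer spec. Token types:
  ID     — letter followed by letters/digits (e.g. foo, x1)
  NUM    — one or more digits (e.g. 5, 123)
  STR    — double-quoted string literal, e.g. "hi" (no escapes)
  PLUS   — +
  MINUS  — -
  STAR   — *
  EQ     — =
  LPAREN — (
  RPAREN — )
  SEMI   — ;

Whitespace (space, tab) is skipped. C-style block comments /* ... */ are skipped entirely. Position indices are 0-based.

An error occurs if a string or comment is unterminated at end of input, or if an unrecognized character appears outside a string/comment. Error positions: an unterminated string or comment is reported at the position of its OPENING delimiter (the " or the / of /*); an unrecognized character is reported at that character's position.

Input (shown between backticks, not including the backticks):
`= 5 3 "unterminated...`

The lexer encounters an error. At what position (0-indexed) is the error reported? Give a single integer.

Answer: 6

Derivation:
pos=0: emit EQ '='
pos=2: emit NUM '5' (now at pos=3)
pos=4: emit NUM '3' (now at pos=5)
pos=6: enter STRING mode
pos=6: ERROR — unterminated string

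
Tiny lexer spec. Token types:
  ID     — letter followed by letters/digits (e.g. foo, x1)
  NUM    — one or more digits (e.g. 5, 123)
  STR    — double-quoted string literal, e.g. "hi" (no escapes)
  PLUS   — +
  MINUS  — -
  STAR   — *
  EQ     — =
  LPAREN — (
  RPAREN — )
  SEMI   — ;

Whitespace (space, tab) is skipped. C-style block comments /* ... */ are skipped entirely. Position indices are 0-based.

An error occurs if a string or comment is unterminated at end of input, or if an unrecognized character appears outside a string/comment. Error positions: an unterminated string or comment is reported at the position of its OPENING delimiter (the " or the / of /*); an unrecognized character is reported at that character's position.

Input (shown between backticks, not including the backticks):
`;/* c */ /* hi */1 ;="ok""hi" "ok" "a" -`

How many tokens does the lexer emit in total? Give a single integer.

Answer: 9

Derivation:
pos=0: emit SEMI ';'
pos=1: enter COMMENT mode (saw '/*')
exit COMMENT mode (now at pos=8)
pos=9: enter COMMENT mode (saw '/*')
exit COMMENT mode (now at pos=17)
pos=17: emit NUM '1' (now at pos=18)
pos=19: emit SEMI ';'
pos=20: emit EQ '='
pos=21: enter STRING mode
pos=21: emit STR "ok" (now at pos=25)
pos=25: enter STRING mode
pos=25: emit STR "hi" (now at pos=29)
pos=30: enter STRING mode
pos=30: emit STR "ok" (now at pos=34)
pos=35: enter STRING mode
pos=35: emit STR "a" (now at pos=38)
pos=39: emit MINUS '-'
DONE. 9 tokens: [SEMI, NUM, SEMI, EQ, STR, STR, STR, STR, MINUS]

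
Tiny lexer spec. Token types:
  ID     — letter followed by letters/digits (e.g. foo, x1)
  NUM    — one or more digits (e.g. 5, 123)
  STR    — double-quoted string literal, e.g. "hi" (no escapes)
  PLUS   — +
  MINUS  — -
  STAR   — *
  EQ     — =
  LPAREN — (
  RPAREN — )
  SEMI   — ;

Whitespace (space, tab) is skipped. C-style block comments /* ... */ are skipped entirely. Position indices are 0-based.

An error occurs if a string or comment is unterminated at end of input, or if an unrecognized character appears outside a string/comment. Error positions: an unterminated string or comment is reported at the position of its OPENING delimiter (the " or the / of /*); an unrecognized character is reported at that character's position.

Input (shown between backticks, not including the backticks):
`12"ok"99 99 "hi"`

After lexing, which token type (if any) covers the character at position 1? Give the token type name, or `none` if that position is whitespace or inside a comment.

Answer: NUM

Derivation:
pos=0: emit NUM '12' (now at pos=2)
pos=2: enter STRING mode
pos=2: emit STR "ok" (now at pos=6)
pos=6: emit NUM '99' (now at pos=8)
pos=9: emit NUM '99' (now at pos=11)
pos=12: enter STRING mode
pos=12: emit STR "hi" (now at pos=16)
DONE. 5 tokens: [NUM, STR, NUM, NUM, STR]
Position 1: char is '2' -> NUM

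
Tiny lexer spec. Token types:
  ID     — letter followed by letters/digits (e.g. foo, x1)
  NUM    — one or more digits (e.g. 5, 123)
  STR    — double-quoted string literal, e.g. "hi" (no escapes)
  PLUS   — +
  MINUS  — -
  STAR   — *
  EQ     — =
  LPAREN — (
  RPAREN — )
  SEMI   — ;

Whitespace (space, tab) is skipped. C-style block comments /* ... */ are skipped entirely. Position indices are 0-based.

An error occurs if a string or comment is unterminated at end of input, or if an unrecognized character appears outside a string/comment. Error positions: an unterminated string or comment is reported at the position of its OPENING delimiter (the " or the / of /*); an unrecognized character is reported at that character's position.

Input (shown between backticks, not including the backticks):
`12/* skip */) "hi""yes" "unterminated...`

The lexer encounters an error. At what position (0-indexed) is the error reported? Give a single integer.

Answer: 24

Derivation:
pos=0: emit NUM '12' (now at pos=2)
pos=2: enter COMMENT mode (saw '/*')
exit COMMENT mode (now at pos=12)
pos=12: emit RPAREN ')'
pos=14: enter STRING mode
pos=14: emit STR "hi" (now at pos=18)
pos=18: enter STRING mode
pos=18: emit STR "yes" (now at pos=23)
pos=24: enter STRING mode
pos=24: ERROR — unterminated string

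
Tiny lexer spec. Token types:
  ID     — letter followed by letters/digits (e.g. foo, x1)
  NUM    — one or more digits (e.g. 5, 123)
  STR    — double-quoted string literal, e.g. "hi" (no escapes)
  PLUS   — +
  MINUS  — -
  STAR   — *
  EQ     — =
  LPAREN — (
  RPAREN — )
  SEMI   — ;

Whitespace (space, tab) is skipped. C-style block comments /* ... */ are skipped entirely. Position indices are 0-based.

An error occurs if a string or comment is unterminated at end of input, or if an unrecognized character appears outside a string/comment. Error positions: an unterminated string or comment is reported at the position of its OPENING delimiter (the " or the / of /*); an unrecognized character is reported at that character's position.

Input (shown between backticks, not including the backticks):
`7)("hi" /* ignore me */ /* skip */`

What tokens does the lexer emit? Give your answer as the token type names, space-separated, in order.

pos=0: emit NUM '7' (now at pos=1)
pos=1: emit RPAREN ')'
pos=2: emit LPAREN '('
pos=3: enter STRING mode
pos=3: emit STR "hi" (now at pos=7)
pos=8: enter COMMENT mode (saw '/*')
exit COMMENT mode (now at pos=23)
pos=24: enter COMMENT mode (saw '/*')
exit COMMENT mode (now at pos=34)
DONE. 4 tokens: [NUM, RPAREN, LPAREN, STR]

Answer: NUM RPAREN LPAREN STR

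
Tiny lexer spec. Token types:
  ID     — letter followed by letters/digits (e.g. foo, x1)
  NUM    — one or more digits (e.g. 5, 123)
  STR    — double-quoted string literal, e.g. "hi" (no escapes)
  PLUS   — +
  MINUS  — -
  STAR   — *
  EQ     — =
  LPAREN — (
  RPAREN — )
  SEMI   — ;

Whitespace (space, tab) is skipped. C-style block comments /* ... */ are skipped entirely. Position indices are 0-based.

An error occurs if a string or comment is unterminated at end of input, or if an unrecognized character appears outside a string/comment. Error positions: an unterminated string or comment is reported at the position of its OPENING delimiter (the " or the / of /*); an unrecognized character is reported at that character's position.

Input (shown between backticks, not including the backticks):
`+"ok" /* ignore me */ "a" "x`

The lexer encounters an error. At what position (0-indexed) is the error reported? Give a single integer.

Answer: 26

Derivation:
pos=0: emit PLUS '+'
pos=1: enter STRING mode
pos=1: emit STR "ok" (now at pos=5)
pos=6: enter COMMENT mode (saw '/*')
exit COMMENT mode (now at pos=21)
pos=22: enter STRING mode
pos=22: emit STR "a" (now at pos=25)
pos=26: enter STRING mode
pos=26: ERROR — unterminated string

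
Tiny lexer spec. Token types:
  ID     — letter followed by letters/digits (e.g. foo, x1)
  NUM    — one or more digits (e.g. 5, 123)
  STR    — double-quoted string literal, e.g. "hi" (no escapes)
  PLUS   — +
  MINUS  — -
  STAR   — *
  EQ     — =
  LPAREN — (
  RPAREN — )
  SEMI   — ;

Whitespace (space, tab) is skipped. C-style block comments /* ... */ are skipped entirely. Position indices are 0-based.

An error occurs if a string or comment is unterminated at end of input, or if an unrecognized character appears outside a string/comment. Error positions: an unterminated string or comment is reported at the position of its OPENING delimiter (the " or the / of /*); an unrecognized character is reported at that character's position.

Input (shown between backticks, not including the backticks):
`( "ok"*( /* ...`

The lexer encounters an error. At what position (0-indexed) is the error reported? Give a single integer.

pos=0: emit LPAREN '('
pos=2: enter STRING mode
pos=2: emit STR "ok" (now at pos=6)
pos=6: emit STAR '*'
pos=7: emit LPAREN '('
pos=9: enter COMMENT mode (saw '/*')
pos=9: ERROR — unterminated comment (reached EOF)

Answer: 9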